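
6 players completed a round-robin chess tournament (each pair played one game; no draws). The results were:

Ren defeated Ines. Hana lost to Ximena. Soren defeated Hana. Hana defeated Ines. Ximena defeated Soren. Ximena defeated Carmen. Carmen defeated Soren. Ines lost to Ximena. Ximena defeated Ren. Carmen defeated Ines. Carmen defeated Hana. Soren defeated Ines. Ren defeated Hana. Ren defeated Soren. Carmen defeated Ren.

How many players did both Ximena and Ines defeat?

0

Ximena beat: Carmen, Ines, Soren, Hana, Ren.
Ines beat: no one.
No one was beaten by both.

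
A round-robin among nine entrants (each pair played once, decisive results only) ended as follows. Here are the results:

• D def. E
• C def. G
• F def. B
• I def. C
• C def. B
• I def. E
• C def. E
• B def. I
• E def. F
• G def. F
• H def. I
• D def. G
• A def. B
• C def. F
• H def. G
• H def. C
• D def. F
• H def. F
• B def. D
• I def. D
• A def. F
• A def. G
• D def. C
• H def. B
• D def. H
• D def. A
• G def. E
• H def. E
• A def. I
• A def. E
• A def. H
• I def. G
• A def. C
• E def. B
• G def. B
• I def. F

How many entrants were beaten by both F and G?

F beat: B.
G beat: B, E, F.
Both beat: B — 1.

1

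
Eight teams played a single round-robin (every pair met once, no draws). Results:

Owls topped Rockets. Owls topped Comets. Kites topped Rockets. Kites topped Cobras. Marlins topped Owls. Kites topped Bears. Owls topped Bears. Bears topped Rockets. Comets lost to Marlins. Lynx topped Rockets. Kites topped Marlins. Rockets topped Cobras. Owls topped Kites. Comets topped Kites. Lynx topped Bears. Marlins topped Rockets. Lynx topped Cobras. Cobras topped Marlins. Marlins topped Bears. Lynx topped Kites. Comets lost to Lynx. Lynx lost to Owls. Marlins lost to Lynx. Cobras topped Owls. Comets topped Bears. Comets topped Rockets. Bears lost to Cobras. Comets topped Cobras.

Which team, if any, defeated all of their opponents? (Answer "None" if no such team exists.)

Highest win total is Lynx with 6 (out of 7 possible).
Lynx lost to Owls, so no team went undefeated.

None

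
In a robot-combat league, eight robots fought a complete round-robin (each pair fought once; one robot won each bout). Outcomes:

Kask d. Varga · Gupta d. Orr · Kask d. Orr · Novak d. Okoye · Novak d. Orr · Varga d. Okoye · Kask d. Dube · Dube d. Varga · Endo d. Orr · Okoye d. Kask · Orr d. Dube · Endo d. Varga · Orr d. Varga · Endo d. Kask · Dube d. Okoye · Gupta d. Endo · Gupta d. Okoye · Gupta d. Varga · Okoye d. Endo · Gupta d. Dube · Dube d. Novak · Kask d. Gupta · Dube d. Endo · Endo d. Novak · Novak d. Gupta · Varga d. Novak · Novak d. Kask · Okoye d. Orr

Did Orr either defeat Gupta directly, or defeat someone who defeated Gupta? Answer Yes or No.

Orr did not beat Gupta directly.
Orr beat Varga, Dube, but each of them lost to Gupta. No two-step path.

No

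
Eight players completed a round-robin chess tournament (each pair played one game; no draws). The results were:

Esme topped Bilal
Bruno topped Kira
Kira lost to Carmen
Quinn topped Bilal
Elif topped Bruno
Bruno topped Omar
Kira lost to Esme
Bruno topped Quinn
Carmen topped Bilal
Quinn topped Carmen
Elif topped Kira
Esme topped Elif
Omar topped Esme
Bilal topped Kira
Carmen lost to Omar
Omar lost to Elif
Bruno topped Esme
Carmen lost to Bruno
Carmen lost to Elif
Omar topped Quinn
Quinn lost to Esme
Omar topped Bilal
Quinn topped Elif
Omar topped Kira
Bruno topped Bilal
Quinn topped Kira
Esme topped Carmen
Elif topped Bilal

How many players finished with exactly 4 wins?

1

Win totals: Kira 0, Esme 5, Bruno 6, Quinn 4, Bilal 1, Omar 5, Elif 5, Carmen 2.
Exactly 4: Quinn — 1 player.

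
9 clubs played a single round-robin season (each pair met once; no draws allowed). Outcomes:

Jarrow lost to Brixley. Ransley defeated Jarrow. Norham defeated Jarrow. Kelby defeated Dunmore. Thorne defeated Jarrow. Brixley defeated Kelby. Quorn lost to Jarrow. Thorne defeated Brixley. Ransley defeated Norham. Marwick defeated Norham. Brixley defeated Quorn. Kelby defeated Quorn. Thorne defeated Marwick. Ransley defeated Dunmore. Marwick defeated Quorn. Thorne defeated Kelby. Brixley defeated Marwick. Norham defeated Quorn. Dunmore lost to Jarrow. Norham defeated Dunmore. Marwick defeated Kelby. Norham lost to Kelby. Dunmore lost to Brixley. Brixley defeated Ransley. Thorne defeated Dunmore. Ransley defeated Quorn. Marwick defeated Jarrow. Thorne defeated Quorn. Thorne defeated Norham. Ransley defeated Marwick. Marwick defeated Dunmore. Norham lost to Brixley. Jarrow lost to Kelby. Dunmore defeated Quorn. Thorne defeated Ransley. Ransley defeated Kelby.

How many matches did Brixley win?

7

Brixley's results: beat Ransley, Quorn, Marwick, Dunmore, Kelby, Jarrow, Norham; lost to Thorne.
That is 7 wins.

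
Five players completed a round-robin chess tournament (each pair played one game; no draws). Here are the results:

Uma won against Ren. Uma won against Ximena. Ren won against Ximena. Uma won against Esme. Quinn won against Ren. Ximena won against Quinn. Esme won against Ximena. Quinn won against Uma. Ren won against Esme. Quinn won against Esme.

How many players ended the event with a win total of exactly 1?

Win totals: Ren 2, Esme 1, Ximena 1, Uma 3, Quinn 3.
Exactly 1: Esme, Ximena — 2 players.

2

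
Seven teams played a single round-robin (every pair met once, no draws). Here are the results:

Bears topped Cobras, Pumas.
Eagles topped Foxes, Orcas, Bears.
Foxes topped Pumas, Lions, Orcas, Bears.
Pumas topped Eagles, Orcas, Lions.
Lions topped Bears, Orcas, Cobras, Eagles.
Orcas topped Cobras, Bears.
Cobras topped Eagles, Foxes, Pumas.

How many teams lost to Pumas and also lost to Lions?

2

Pumas beat: Lions, Orcas, Eagles.
Lions beat: Cobras, Bears, Orcas, Eagles.
Both beat: Orcas, Eagles — 2.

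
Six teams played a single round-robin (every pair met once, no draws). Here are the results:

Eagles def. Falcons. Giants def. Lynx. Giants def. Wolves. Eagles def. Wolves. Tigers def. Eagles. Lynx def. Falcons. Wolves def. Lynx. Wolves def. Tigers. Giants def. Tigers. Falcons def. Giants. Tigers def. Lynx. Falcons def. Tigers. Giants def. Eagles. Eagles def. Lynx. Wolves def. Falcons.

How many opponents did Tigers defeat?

2

Tigers' results: beat Eagles, Lynx; lost to Wolves, Falcons, Giants.
That is 2 wins.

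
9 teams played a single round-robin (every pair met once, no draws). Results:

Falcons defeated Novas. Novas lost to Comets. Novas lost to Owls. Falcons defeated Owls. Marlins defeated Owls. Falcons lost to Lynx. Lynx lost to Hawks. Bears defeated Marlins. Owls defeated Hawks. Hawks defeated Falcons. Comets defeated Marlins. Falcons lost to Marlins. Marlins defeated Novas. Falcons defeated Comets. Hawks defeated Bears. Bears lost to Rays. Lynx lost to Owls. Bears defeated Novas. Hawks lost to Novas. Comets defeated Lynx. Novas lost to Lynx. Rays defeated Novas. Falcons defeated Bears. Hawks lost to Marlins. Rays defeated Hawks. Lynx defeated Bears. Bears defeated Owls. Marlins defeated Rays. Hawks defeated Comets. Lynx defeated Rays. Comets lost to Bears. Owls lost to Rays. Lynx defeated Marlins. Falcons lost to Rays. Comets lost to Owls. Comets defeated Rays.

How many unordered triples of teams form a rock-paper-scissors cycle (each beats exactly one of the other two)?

Win totals: Novas 1, Bears 4, Owls 4, Marlins 5, Falcons 4, Hawks 4, Rays 5, Comets 4, Lynx 5.
A team with w wins dominates both others in C(w,2) triples; summing gives 0 + 6 + 6 + 10 + 6 + 6 + 10 + 6 + 10 = 60 transitive triples.
Total triples C(9,3) = 84, so cyclic triples = 84 − 60 = 24.

24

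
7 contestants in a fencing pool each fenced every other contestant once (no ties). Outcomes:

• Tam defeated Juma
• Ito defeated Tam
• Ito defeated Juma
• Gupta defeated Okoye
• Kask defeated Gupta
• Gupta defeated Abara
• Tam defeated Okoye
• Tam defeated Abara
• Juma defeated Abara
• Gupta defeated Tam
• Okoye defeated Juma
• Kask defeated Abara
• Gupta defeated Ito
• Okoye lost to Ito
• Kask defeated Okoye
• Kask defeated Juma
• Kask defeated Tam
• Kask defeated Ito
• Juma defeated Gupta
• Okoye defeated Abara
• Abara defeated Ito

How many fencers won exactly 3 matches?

2

Win totals: Okoye 2, Abara 1, Gupta 4, Kask 6, Juma 2, Ito 3, Tam 3.
Exactly 3: Ito, Tam — 2 fencers.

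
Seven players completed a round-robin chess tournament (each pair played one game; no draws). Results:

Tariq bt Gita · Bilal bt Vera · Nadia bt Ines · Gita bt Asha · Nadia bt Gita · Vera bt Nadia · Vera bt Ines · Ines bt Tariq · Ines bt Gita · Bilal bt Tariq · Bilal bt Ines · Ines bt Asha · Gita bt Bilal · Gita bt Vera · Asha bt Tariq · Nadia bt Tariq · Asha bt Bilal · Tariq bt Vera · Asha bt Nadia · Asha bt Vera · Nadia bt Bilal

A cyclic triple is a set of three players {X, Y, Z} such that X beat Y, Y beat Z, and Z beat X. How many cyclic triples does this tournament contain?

12

Win totals: Nadia 4, Ines 3, Gita 3, Bilal 3, Tariq 2, Vera 2, Asha 4.
A player with w wins dominates both others in C(w,2) triples; summing gives 6 + 3 + 3 + 3 + 1 + 1 + 6 = 23 transitive triples.
Total triples C(7,3) = 35, so cyclic triples = 35 − 23 = 12.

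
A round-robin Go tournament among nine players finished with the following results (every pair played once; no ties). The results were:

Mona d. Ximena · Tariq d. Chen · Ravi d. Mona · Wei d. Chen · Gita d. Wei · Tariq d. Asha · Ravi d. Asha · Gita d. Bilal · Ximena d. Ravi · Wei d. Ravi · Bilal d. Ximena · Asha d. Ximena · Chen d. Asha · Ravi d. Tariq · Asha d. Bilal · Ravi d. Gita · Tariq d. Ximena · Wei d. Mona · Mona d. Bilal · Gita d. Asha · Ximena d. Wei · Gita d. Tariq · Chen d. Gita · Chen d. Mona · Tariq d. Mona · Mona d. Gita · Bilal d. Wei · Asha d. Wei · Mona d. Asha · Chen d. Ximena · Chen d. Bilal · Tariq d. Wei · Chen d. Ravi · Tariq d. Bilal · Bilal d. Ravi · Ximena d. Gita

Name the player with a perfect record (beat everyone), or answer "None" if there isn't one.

None

Highest win total is Tariq with 6 (out of 8 possible).
Tariq lost to Ravi, Gita, so no player went undefeated.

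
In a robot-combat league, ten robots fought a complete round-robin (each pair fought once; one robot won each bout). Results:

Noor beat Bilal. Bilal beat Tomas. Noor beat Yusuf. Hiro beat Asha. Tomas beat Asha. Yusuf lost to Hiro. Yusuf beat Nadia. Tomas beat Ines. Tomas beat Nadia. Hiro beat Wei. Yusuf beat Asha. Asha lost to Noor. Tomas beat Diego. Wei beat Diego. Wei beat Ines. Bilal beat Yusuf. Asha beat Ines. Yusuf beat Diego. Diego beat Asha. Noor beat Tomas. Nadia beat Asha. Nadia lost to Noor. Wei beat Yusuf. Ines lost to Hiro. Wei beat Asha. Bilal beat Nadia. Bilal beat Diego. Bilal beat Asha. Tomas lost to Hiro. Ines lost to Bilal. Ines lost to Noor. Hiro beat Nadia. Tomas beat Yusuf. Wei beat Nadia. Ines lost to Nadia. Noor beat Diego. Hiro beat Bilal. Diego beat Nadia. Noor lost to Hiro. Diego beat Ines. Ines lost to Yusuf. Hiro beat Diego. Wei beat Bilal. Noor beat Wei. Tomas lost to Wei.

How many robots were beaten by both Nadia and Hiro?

2

Nadia beat: Asha, Ines.
Hiro beat: Bilal, Nadia, Diego, Yusuf, Asha, Wei, Noor, Ines, Tomas.
Both beat: Asha, Ines — 2.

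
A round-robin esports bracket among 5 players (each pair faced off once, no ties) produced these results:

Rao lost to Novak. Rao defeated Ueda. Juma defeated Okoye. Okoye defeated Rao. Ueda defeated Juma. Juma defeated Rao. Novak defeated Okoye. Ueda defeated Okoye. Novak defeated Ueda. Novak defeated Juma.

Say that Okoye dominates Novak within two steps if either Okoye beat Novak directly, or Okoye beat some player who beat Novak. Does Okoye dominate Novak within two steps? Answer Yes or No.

No

Okoye did not beat Novak directly.
Okoye beat Rao, but each of them lost to Novak. No two-step path.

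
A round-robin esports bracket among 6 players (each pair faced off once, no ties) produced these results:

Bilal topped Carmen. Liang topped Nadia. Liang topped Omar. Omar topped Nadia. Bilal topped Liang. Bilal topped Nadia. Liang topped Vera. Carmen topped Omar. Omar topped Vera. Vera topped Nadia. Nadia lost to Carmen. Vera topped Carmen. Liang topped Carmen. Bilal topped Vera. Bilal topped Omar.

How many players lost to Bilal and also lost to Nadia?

Bilal beat: Omar, Vera, Carmen, Liang, Nadia.
Nadia beat: no one.
No one was beaten by both.

0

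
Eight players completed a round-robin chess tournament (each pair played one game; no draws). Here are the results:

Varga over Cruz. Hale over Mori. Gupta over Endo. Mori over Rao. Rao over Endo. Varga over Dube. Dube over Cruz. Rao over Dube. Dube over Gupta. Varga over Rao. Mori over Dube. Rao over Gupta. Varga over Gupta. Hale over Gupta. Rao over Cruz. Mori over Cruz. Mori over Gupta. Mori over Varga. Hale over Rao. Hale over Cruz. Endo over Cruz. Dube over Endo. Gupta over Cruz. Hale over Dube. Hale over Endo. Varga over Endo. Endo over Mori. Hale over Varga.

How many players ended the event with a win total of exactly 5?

2

Win totals: Dube 3, Varga 5, Cruz 0, Endo 2, Rao 4, Mori 5, Gupta 2, Hale 7.
Exactly 5: Varga, Mori — 2 players.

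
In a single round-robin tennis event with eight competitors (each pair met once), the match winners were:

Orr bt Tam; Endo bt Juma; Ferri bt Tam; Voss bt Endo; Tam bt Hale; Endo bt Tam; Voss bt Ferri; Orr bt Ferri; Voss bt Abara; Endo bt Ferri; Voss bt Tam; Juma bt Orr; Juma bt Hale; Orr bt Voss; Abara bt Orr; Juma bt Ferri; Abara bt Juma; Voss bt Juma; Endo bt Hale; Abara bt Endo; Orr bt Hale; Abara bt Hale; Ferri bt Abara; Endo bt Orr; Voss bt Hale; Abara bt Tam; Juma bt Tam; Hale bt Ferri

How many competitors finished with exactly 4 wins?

Win totals: Hale 1, Abara 5, Voss 6, Endo 5, Ferri 2, Juma 4, Tam 1, Orr 4.
Exactly 4: Juma, Orr — 2 competitors.

2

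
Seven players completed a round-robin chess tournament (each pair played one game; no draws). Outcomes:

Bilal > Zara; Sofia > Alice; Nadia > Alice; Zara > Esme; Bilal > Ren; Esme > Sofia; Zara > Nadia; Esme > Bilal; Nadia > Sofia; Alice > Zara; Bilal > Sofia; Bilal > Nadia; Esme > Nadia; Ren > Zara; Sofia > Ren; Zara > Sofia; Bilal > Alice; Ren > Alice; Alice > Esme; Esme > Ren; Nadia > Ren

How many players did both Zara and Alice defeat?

1

Zara beat: Nadia, Sofia, Esme.
Alice beat: Zara, Esme.
Both beat: Esme — 1.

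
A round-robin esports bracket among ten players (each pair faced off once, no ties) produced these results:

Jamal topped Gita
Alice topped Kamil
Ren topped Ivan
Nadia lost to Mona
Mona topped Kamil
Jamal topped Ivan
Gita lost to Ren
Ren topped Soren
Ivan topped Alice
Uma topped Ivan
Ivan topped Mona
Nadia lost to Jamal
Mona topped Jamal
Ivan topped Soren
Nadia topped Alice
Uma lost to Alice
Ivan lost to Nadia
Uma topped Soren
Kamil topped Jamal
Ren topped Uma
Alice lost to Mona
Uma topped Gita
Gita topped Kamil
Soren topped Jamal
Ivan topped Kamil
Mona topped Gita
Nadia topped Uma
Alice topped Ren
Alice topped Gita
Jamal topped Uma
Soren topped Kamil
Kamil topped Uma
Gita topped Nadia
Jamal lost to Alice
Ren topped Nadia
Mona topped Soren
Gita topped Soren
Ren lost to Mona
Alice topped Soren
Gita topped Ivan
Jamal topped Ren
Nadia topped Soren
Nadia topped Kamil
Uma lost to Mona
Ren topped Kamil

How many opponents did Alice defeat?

Alice's results: beat Uma, Jamal, Ren, Kamil, Soren, Gita; lost to Ivan, Mona, Nadia.
That is 6 wins.

6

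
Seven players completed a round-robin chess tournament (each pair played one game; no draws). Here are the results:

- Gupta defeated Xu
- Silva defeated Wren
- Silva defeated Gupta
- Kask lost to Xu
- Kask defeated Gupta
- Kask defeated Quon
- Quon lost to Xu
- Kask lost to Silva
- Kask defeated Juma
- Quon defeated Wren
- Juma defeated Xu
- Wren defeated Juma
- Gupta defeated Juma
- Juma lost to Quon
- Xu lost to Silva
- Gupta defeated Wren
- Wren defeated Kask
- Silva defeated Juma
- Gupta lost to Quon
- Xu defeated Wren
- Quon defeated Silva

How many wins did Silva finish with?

5

Silva's results: beat Juma, Xu, Gupta, Wren, Kask; lost to Quon.
That is 5 wins.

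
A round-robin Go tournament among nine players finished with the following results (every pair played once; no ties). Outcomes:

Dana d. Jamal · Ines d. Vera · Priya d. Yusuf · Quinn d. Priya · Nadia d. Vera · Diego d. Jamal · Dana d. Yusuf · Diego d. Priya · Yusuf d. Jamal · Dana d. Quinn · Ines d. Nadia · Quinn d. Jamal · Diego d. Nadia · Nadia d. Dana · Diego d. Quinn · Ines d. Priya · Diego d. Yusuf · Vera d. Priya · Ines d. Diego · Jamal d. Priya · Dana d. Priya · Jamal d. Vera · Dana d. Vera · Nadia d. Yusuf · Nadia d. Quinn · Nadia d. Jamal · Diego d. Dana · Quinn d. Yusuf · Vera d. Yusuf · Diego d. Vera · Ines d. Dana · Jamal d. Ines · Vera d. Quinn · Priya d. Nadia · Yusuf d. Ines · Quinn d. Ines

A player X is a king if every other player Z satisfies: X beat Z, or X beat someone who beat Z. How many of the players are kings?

4

Jamal reaches everyone (king).
Priya cannot reach Diego in two steps.
Dana cannot reach Diego in two steps.
Quinn reaches everyone (king).
Nadia cannot reach Diego in two steps.
Ines reaches everyone (king).
Diego reaches everyone (king).
Yusuf cannot reach Quinn in two steps.
Vera cannot reach Dana, Diego in two steps.
Kings: Jamal, Quinn, Ines, Diego — 4.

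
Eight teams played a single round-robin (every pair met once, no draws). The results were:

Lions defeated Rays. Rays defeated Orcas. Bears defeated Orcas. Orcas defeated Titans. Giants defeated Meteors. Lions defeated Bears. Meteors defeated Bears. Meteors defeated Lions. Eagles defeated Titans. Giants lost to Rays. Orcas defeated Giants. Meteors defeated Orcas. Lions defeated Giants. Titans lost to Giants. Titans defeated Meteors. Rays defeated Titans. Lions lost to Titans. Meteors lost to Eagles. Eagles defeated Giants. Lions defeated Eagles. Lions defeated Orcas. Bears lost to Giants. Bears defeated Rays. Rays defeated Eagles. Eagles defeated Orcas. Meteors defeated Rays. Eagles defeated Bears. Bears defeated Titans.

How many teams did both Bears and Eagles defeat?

Bears beat: Rays, Titans, Orcas.
Eagles beat: Titans, Meteors, Bears, Orcas, Giants.
Both beat: Titans, Orcas — 2.

2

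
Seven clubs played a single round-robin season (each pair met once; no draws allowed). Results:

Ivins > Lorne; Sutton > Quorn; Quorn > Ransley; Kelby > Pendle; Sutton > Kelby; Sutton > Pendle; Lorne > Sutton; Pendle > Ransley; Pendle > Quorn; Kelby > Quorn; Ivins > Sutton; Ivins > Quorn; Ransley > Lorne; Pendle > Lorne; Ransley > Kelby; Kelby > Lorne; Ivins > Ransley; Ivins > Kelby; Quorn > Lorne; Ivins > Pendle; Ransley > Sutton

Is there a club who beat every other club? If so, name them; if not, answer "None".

Ivins

Ivins has 6 wins out of 6 opponents — a perfect record.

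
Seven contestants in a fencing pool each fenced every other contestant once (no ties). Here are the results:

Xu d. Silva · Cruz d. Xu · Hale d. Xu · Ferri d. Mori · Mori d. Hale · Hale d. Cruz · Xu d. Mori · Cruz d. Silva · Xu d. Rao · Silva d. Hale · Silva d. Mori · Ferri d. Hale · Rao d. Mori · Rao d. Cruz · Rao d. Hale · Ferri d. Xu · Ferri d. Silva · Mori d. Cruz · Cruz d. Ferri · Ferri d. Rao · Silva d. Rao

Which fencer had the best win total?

Ferri

Win totals: Mori 2, Hale 2, Xu 3, Rao 3, Cruz 3, Ferri 5, Silva 3.
Ferri leads with 5 wins (next highest: 3).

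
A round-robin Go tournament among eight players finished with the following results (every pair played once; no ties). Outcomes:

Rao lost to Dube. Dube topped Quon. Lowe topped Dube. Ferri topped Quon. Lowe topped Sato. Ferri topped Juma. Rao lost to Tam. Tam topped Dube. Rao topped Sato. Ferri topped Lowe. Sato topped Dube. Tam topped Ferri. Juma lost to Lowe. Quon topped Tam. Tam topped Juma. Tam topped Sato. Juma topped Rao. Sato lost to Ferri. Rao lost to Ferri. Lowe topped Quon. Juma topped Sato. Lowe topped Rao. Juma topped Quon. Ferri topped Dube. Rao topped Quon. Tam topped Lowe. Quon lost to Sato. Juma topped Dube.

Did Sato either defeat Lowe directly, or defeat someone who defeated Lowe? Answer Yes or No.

Sato did not beat Lowe directly.
Sato beat Dube, Quon, but each of them lost to Lowe. No two-step path.

No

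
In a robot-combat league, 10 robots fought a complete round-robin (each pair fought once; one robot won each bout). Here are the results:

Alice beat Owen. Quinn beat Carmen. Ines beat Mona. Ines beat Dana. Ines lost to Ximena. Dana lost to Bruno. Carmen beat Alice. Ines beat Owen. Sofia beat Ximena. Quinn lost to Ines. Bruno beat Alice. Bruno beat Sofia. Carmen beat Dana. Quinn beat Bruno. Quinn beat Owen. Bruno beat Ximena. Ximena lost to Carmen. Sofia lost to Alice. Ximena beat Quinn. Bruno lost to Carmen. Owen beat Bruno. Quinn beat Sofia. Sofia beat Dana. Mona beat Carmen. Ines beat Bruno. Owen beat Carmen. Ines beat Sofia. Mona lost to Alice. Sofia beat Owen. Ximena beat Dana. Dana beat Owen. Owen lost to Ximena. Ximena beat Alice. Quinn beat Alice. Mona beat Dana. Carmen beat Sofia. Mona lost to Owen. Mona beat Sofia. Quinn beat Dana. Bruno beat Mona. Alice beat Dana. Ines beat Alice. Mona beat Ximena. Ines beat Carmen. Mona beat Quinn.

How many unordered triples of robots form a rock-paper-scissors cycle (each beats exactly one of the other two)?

Win totals: Sofia 3, Carmen 5, Alice 4, Ximena 5, Owen 3, Quinn 6, Bruno 5, Ines 8, Mona 5, Dana 1.
A robot with w wins dominates both others in C(w,2) triples; summing gives 3 + 10 + 6 + 10 + 3 + 15 + 10 + 28 + 10 + 0 = 95 transitive triples.
Total triples C(10,3) = 120, so cyclic triples = 120 − 95 = 25.

25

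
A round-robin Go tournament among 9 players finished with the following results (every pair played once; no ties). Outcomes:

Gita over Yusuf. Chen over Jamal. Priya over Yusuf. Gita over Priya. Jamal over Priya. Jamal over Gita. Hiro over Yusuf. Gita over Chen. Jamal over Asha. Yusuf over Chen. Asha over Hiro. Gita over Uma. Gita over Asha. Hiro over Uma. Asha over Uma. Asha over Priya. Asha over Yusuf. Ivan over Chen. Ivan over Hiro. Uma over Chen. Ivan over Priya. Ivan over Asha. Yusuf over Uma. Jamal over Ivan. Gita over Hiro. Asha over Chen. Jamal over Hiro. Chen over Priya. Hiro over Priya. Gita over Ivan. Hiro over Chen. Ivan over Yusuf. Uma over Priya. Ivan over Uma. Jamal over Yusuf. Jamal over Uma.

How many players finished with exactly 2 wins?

3

Win totals: Asha 5, Hiro 4, Ivan 6, Jamal 7, Priya 1, Uma 2, Chen 2, Yusuf 2, Gita 7.
Exactly 2: Uma, Chen, Yusuf — 3 players.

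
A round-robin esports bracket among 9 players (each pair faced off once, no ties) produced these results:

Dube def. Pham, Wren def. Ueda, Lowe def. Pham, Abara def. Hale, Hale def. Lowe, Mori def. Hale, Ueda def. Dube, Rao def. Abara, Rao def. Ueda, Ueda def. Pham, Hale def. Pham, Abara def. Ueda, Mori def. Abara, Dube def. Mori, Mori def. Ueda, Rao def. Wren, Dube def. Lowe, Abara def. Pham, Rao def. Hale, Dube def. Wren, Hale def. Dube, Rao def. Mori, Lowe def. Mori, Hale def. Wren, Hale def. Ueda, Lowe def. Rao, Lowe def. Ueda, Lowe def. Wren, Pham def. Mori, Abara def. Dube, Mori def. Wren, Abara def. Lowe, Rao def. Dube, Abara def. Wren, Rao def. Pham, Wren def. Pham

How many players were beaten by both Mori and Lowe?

2

Mori beat: Wren, Abara, Hale, Ueda.
Lowe beat: Wren, Rao, Mori, Pham, Ueda.
Both beat: Wren, Ueda — 2.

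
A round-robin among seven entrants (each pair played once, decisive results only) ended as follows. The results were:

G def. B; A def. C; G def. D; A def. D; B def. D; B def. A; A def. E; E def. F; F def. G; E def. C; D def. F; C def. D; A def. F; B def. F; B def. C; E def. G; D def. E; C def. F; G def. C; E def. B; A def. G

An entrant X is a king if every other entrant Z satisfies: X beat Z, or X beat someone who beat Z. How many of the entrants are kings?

A reaches everyone (king).
B reaches everyone (king).
C cannot reach A, B in two steps.
D cannot reach A in two steps.
E reaches everyone (king).
F cannot reach A, E in two steps.
G reaches everyone (king).
Kings: A, B, E, G — 4.

4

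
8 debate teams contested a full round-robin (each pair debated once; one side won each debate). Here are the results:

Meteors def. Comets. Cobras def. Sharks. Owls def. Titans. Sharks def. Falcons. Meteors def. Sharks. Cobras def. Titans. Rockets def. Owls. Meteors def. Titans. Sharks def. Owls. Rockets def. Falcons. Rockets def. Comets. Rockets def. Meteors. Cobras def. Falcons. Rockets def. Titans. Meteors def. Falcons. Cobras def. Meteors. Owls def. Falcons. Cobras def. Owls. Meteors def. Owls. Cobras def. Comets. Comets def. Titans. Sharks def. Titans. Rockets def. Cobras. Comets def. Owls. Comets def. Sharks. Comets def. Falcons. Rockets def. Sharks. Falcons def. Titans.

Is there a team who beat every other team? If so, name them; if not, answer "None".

Rockets has 7 wins out of 7 opponents — a perfect record.

Rockets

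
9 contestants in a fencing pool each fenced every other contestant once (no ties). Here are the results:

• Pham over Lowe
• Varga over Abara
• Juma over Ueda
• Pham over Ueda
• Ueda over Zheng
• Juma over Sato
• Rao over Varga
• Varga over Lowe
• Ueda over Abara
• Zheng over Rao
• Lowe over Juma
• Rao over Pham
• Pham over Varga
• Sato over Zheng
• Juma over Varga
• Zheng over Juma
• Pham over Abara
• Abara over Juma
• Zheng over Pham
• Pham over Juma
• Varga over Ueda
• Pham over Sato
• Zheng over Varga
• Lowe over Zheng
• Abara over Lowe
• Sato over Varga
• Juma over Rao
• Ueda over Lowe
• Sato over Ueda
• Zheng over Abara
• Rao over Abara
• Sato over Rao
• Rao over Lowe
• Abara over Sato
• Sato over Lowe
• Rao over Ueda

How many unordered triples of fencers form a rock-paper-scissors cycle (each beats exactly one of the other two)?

23

Win totals: Juma 4, Rao 5, Varga 3, Pham 6, Sato 5, Abara 3, Zheng 5, Lowe 2, Ueda 3.
A fencer with w wins dominates both others in C(w,2) triples; summing gives 6 + 10 + 3 + 15 + 10 + 3 + 10 + 1 + 3 = 61 transitive triples.
Total triples C(9,3) = 84, so cyclic triples = 84 − 61 = 23.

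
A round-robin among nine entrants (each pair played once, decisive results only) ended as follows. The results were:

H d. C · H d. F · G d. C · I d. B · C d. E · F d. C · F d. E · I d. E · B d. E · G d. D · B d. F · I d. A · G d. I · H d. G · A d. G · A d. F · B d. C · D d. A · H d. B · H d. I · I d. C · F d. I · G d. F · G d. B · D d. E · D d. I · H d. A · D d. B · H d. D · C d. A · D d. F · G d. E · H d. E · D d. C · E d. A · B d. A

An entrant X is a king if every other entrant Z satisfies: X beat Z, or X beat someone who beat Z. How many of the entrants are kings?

1

A cannot reach H in two steps.
B cannot reach D, H in two steps.
C cannot reach B, D, H, I in two steps.
D cannot reach H in two steps.
E cannot reach B, C, D, H, I in two steps.
F cannot reach D, G, H in two steps.
G cannot reach H in two steps.
H reaches everyone (king).
I cannot reach D, H in two steps.
Kings: H — 1.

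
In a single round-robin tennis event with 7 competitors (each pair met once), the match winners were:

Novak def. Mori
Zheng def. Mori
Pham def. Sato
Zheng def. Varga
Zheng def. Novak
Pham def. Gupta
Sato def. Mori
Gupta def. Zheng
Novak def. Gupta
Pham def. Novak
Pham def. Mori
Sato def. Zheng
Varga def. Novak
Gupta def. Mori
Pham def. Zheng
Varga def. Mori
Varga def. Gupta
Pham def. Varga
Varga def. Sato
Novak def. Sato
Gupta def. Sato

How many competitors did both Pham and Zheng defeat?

3

Pham beat: Mori, Gupta, Sato, Zheng, Varga, Novak.
Zheng beat: Mori, Varga, Novak.
Both beat: Mori, Varga, Novak — 3.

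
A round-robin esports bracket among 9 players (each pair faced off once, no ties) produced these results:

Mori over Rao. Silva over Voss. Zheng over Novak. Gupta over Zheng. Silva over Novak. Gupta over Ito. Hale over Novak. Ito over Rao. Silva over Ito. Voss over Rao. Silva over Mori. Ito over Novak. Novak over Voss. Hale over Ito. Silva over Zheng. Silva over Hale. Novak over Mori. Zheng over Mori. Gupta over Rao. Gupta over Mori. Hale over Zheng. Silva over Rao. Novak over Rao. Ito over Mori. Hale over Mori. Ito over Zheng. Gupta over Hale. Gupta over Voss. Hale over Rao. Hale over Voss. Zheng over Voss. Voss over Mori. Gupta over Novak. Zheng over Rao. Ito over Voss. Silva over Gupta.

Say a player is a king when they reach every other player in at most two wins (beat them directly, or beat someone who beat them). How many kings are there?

1

Gupta cannot reach Silva in two steps.
Silva reaches everyone (king).
Voss cannot reach Gupta, Silva, Hale, Novak, Ito, Zheng in two steps.
Hale cannot reach Gupta, Silva in two steps.
Novak cannot reach Gupta, Silva, Hale, Ito, Zheng in two steps.
Mori cannot reach Gupta, Silva, Voss, Hale, Novak, Ito, Zheng in two steps.
Rao cannot reach Gupta, Silva, Voss, Hale, Novak, Mori, Ito, Zheng in two steps.
Ito cannot reach Gupta, Silva, Hale in two steps.
Zheng cannot reach Gupta, Silva, Hale, Ito in two steps.
Kings: Silva — 1.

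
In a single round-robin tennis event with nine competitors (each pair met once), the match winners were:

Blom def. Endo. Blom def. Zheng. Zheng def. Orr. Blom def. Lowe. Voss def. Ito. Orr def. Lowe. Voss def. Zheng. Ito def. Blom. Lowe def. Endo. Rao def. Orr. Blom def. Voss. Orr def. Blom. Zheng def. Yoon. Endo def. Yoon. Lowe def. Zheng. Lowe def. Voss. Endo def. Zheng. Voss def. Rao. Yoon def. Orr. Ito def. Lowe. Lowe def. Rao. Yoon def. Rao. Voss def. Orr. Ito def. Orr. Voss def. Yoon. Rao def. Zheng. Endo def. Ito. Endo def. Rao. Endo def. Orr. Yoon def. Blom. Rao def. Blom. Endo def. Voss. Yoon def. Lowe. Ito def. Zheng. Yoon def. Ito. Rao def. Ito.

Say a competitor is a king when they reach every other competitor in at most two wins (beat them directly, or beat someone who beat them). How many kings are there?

Orr cannot reach Yoon, Ito in two steps.
Yoon reaches everyone (king).
Ito reaches everyone (king).
Voss cannot reach Endo in two steps.
Endo reaches everyone (king).
Rao reaches everyone (king).
Lowe reaches everyone (king).
Zheng cannot reach Voss, Endo in two steps.
Blom reaches everyone (king).
Kings: Yoon, Ito, Endo, Rao, Lowe, Blom — 6.

6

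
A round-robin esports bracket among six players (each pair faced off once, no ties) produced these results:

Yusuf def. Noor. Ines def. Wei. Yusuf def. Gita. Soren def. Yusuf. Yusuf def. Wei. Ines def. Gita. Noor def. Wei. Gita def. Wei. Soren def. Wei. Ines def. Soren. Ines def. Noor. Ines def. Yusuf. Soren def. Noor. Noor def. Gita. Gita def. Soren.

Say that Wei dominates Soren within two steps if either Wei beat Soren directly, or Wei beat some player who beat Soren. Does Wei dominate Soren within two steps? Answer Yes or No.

Wei did not beat Soren directly.
Wei beat no one, so there is no intermediate player.

No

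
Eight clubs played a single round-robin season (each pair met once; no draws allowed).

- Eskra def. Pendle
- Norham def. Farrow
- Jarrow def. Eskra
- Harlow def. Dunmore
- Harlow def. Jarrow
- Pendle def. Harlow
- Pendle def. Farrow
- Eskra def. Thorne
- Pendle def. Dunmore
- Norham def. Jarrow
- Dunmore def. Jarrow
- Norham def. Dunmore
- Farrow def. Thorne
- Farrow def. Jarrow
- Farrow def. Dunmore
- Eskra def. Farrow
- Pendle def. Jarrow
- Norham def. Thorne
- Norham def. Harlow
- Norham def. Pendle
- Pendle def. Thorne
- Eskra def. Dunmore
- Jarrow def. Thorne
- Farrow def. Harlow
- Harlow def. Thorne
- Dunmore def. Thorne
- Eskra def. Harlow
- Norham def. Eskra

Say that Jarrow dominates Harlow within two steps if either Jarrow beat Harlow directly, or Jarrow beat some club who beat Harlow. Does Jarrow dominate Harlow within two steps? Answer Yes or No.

Jarrow did not beat Harlow directly.
Jarrow beat Eskra, Thorne. Of those, Eskra beat Harlow.

Yes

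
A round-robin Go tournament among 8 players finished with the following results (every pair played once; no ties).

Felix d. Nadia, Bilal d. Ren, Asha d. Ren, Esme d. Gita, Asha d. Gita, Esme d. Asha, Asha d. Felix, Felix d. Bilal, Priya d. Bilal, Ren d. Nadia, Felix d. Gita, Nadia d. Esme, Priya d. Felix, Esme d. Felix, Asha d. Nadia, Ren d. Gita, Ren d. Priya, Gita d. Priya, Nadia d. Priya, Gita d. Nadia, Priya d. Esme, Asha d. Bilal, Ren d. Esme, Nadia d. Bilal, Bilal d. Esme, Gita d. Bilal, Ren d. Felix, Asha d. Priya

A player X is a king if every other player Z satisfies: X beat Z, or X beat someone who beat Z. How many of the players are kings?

Asha reaches everyone (king).
Priya reaches everyone (king).
Nadia reaches everyone (king).
Gita cannot reach Asha in two steps.
Felix cannot reach Asha in two steps.
Ren reaches everyone (king).
Esme reaches everyone (king).
Bilal reaches everyone (king).
Kings: Asha, Priya, Nadia, Ren, Esme, Bilal — 6.

6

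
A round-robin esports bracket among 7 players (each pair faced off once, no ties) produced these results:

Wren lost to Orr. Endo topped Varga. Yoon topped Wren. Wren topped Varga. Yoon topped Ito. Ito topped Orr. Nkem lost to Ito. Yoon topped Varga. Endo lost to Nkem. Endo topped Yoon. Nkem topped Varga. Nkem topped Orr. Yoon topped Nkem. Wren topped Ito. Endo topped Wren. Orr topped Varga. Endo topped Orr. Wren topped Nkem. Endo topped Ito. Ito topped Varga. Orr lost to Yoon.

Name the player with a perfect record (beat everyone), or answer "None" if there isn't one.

Highest win total is Yoon with 5 (out of 6 possible).
Yoon lost to Endo, so no player went undefeated.

None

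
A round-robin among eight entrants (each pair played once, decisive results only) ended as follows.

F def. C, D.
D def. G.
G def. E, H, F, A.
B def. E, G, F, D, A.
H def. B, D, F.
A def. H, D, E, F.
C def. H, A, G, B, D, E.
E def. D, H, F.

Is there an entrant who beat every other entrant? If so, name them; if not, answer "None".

Highest win total is C with 6 (out of 7 possible).
C lost to F, so no entrant went undefeated.

None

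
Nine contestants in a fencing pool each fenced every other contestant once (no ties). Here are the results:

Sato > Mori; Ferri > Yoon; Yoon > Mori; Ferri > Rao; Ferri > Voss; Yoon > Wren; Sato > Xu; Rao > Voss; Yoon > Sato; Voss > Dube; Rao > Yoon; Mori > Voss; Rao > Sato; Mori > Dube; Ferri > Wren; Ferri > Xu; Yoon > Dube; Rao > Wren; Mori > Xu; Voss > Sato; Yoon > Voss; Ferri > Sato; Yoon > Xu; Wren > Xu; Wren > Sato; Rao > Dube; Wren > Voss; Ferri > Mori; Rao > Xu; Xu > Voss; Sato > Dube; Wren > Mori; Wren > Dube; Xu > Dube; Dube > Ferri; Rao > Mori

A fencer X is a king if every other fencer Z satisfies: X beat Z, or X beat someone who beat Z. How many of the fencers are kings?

Mori cannot reach Rao, Wren, Yoon in two steps.
Rao reaches everyone (king).
Wren cannot reach Rao, Yoon in two steps.
Sato cannot reach Rao, Wren, Yoon in two steps.
Yoon cannot reach Rao in two steps.
Ferri reaches everyone (king).
Xu cannot reach Mori, Rao, Wren, Yoon in two steps.
Dube reaches everyone (king).
Voss cannot reach Rao, Wren, Yoon in two steps.
Kings: Rao, Ferri, Dube — 3.

3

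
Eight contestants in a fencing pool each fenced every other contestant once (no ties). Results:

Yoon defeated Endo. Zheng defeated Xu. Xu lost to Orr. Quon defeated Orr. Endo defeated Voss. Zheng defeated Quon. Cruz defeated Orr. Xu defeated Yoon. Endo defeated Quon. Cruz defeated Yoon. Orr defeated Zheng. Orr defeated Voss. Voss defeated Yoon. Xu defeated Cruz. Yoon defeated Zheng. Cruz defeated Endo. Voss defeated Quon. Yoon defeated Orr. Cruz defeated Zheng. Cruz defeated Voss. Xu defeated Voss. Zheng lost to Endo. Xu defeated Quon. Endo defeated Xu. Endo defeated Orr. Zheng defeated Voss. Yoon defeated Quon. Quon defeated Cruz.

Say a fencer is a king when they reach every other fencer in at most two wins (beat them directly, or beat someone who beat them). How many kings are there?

Cruz reaches everyone (king).
Endo reaches everyone (king).
Zheng cannot reach Endo in two steps.
Quon reaches everyone (king).
Yoon reaches everyone (king).
Orr cannot reach Endo in two steps.
Voss cannot reach Xu in two steps.
Xu reaches everyone (king).
Kings: Cruz, Endo, Quon, Yoon, Xu — 5.

5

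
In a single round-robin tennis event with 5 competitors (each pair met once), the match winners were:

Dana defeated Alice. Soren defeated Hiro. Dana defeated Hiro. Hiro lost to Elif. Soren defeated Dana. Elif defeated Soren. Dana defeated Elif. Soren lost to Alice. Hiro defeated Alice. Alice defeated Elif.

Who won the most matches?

Dana

Win totals: Soren 2, Alice 2, Hiro 1, Elif 2, Dana 3.
Dana leads with 3 wins (next highest: 2).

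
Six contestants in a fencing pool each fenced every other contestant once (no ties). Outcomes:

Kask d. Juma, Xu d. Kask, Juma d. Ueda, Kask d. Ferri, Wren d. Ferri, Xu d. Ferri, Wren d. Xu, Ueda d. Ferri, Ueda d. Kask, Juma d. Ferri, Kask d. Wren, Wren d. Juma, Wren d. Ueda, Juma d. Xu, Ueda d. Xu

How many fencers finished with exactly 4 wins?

Win totals: Wren 4, Ferri 0, Kask 3, Ueda 3, Xu 2, Juma 3.
Exactly 4: Wren — 1 fencer.

1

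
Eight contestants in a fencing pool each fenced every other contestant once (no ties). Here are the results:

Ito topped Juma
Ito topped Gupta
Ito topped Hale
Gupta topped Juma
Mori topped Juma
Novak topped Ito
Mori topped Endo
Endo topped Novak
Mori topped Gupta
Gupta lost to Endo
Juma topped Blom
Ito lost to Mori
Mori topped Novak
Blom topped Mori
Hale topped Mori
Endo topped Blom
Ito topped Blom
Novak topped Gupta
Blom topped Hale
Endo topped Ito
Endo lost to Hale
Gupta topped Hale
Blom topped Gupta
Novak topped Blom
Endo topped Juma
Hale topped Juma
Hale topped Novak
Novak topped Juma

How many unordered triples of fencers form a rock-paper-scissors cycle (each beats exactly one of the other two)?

Win totals: Novak 4, Blom 3, Mori 5, Gupta 2, Ito 4, Hale 4, Endo 5, Juma 1.
A fencer with w wins dominates both others in C(w,2) triples; summing gives 6 + 3 + 10 + 1 + 6 + 6 + 10 + 0 = 42 transitive triples.
Total triples C(8,3) = 56, so cyclic triples = 56 − 42 = 14.

14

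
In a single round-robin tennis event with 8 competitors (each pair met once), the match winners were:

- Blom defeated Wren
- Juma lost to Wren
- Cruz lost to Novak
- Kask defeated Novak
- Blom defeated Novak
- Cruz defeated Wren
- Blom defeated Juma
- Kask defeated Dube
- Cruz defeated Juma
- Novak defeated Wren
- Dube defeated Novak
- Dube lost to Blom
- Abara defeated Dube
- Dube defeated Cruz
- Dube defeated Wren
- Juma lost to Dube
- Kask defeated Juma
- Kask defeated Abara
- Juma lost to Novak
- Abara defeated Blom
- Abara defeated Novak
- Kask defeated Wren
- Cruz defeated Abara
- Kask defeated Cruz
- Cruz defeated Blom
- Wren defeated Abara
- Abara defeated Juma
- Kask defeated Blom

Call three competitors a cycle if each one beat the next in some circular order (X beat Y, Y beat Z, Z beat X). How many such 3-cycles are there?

7

Win totals: Juma 0, Novak 3, Dube 4, Cruz 4, Kask 7, Wren 2, Blom 4, Abara 4.
A competitor with w wins dominates both others in C(w,2) triples; summing gives 0 + 3 + 6 + 6 + 21 + 1 + 6 + 6 = 49 transitive triples.
Total triples C(8,3) = 56, so cyclic triples = 56 − 49 = 7.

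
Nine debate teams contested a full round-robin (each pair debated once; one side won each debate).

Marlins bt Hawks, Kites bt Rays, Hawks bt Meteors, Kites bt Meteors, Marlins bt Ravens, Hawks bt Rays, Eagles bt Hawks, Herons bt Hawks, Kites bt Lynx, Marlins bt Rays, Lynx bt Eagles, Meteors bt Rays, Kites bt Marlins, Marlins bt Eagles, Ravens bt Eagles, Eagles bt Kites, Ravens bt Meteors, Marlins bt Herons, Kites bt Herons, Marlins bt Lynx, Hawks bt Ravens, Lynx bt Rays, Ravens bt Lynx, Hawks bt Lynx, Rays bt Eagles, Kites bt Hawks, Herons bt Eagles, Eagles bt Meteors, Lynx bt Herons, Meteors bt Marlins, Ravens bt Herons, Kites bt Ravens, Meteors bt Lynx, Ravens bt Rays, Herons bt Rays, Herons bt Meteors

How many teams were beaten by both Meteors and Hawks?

Meteors beat: Rays, Lynx, Marlins.
Hawks beat: Rays, Lynx, Meteors, Ravens.
Both beat: Rays, Lynx — 2.

2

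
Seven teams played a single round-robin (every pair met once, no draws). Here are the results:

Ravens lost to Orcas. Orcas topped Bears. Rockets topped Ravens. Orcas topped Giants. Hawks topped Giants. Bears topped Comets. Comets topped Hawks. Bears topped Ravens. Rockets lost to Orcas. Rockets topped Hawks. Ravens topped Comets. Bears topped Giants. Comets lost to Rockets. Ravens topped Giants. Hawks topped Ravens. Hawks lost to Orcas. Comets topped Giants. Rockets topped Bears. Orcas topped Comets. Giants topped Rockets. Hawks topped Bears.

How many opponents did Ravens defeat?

2

Ravens' results: beat Giants, Comets; lost to Hawks, Rockets, Bears, Orcas.
That is 2 wins.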